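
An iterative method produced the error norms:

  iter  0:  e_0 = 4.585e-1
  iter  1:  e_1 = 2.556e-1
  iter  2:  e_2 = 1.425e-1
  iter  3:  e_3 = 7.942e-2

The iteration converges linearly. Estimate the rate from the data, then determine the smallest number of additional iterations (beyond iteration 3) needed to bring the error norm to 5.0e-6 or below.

17

Rate ρ ≈ e_3/e_2 = 7.942e-2/1.425e-1 = 0.5573.
After j more steps, e_{3+j} ≈ 7.942e-2·ρ^j; need ρ^j ≤ 5.0e-6/7.942e-2 = 6.29564e-05.
j ≥ ln(6.29564e-05)/ln(0.5573) = -9.6731/-0.58465 = 16.545.
So 17 more iterations are needed.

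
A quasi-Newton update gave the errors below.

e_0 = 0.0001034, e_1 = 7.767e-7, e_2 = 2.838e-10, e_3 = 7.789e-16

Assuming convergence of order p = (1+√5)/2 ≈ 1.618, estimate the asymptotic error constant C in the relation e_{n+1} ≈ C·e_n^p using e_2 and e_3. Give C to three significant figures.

2.18

C ≈ e_3 / e_2^1.618
  = 7.789e-16 / (2.838e-10)^1.618
  = 7.789e-16 / 3.57251e-16 ≈ 2.1803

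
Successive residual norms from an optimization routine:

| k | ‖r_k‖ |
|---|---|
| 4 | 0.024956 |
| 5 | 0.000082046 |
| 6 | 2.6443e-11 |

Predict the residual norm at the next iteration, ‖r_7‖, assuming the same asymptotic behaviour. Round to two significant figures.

2.8e-28

First estimate the order: p ≈ ln(‖r_6‖/‖r_5‖) / ln(‖r_5‖/‖r_4‖) = ln(2.6443e-11/0.000082046)/ln(0.000082046/0.024956) = ln(3.22295e-07)/ln(0.00328763) ≈ 2.6144.
Then ‖r_7‖ ≈ ‖r_6‖·(‖r_6‖/‖r_5‖)^p = 2.6443e-11·(3.22295e-07)^2.6144 = 2.6443e-11·1.06654e-17 ≈ 2.82e-28.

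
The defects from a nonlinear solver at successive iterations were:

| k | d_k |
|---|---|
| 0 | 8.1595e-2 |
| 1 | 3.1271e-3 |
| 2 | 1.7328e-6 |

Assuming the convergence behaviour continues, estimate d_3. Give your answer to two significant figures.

5.7e-14

First estimate the order: p ≈ ln(d_2/d_1) / ln(d_1/d_0) = ln(1.7328e-6/3.1271e-3)/ln(3.1271e-3/8.1595e-2) = ln(0.000554124)/ln(0.0383247) ≈ 2.2989.
Then d_3 ≈ d_2·(d_2/d_1)^p = 1.7328e-6·(0.000554124)^2.2989 = 1.7328e-6·3.26496e-08 ≈ 5.658e-14.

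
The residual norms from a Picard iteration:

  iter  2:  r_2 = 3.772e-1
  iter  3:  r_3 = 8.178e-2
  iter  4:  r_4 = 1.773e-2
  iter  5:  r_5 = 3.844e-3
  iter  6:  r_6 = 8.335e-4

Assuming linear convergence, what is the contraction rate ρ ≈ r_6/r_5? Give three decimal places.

0.217

ρ ≈ r_6/r_5 = 8.335e-4/3.844e-3 = 0.21683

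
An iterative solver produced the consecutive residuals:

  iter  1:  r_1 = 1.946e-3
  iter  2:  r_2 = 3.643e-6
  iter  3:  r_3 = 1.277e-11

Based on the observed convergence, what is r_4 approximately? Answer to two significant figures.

First estimate the order: p ≈ ln(r_3/r_2) / ln(r_2/r_1) = ln(1.277e-11/3.643e-6)/ln(3.643e-6/1.946e-3) = ln(3.50535e-06)/ln(0.00187205) ≈ 2.0000.
Then r_4 ≈ r_3·(r_3/r_2)^p = 1.277e-11·(3.50535e-06)^2.0000 = 1.277e-11·1.22875e-11 ≈ 1.569e-22.

1.6e-22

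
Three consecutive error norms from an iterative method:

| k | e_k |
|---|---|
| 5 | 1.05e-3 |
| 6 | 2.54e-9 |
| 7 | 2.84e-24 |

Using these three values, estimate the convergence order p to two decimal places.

p ≈ ln(e_7/e_6) / ln(e_6/e_5)
  = ln(2.84e-24/2.54e-9) / ln(2.54e-9/1.05e-3)
  = ln(1.11811e-15) / ln(2.41905e-06)
  = -34.42714 / -12.93214 ≈ 2.66214

2.66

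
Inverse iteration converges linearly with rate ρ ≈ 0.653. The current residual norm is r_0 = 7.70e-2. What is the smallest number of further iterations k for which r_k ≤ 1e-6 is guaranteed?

After k steps, r_k ≈ 7.70e-2·0.653^k.
Need 0.653^k ≤ 1e-6/7.70e-2 = 1.2987e-05.
k ≥ ln(1.2987e-05)/ln(0.653) = -11.2516/-0.42618 = 26.401.
Smallest integer k = 27.

27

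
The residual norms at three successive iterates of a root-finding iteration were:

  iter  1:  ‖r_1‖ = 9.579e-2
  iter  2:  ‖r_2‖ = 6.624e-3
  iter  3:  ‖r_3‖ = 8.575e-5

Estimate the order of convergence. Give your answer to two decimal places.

p ≈ ln(‖r_3‖/‖r_2‖) / ln(‖r_2‖/‖r_1‖)
  = ln(8.575e-5/6.624e-3) / ln(6.624e-3/9.579e-2)
  = ln(0.0129454) / ln(0.0691513)
  = -4.34701 / -2.67146 ≈ 1.62720

1.63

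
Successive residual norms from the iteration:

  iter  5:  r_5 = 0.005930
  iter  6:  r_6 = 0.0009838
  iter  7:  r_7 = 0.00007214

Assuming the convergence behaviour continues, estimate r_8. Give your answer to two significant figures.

First estimate the order: p ≈ ln(r_7/r_6) / ln(r_6/r_5) = ln(0.00007214/0.0009838)/ln(0.0009838/0.005930) = ln(0.0733279)/ln(0.165902) ≈ 1.4545.
Then r_8 ≈ r_7·(r_7/r_6)^p = 0.00007214·(0.0733279)^1.4545 = 0.00007214·0.0223632 ≈ 1.613e-06.

1.6e-6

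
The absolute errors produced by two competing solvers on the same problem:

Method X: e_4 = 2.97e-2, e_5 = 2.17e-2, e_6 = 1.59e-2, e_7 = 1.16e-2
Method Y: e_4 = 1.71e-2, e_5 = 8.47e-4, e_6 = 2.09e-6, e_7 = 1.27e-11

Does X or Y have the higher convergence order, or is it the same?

Method X: p ≈ ln(1.16e-2/1.59e-2)/ln(1.59e-2/2.17e-2) ≈ 1.01.
Method Y: p ≈ ln(1.27e-11/2.09e-6)/ln(2.09e-6/8.47e-4) ≈ 2.00.
Method Y has the higher order (≈2.0 vs ≈1.0).

Y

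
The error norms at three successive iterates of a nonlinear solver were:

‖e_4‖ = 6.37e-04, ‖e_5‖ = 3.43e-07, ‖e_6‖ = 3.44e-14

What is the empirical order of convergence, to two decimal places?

p ≈ ln(‖e_6‖/‖e_5‖) / ln(‖e_5‖/‖e_4‖)
  = ln(3.44e-14/3.43e-07) / ln(3.43e-07/6.37e-04)
  = ln(1.00292e-07) / ln(0.000538462)
  = -16.11518 / -7.52679 ≈ 2.14104

2.14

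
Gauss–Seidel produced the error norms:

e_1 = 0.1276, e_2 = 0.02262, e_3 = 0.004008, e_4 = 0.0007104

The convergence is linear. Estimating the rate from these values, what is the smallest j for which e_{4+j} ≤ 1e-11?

Rate ρ ≈ e_4/e_3 = 0.0007104/0.004008 = 0.1772.
After j more steps, e_{4+j} ≈ 0.0007104·ρ^j; need ρ^j ≤ 1e-11/0.0007104 = 1.40766e-08.
j ≥ ln(1.40766e-08)/ln(0.1772) = -18.0788/-1.73048 = 10.447.
So 11 more iterations are needed.

11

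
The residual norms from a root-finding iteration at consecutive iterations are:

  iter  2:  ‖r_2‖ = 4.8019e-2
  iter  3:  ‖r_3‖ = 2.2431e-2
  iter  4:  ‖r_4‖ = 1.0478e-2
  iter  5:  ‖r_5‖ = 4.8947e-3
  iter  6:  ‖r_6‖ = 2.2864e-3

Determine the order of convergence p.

1

Consecutive ratios: ‖r_6‖/‖r_5‖ = 2.2864e-3/4.8947e-3 = 0.467117, ‖r_5‖/‖r_4‖ = 4.8947e-3/1.0478e-2 = 0.467141.
p ≈ ln(0.467117)/ln(0.467141) = -0.7612/-0.7611 ≈ 1.00.
So the convergence is linear (order 1).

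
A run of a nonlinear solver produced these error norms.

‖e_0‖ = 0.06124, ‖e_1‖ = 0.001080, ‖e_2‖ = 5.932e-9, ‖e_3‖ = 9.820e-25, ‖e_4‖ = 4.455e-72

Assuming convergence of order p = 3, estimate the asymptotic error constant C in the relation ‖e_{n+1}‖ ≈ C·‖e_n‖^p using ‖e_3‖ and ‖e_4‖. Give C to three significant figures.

C ≈ ‖e_4‖ / ‖e_3‖^3
  = 4.455e-72 / (9.820e-25)^3
  = 4.455e-72 / 9.46966e-73 ≈ 4.7045

4.70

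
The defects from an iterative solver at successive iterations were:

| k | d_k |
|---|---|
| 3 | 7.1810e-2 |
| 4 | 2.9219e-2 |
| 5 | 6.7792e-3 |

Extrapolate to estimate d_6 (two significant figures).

First estimate the order: p ≈ ln(d_5/d_4) / ln(d_4/d_3) = ln(6.7792e-3/2.9219e-2)/ln(2.9219e-2/7.1810e-2) = ln(0.232013)/ln(0.406893) ≈ 1.6247.
Then d_6 ≈ d_5·(d_5/d_4)^p = 6.7792e-3·(0.232013)^1.6247 = 6.7792e-3·0.0931425 ≈ 0.0006314.

6.3e-4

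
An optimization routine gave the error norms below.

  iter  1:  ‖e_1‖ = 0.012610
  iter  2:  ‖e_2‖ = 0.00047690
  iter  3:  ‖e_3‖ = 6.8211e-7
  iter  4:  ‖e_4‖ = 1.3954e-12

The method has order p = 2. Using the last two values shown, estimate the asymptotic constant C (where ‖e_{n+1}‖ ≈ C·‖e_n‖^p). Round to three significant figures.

3.00

C ≈ ‖e_4‖ / ‖e_3‖^2
  = 1.3954e-12 / (6.8211e-7)^2
  = 1.3954e-12 / 4.65274e-13 ≈ 2.9991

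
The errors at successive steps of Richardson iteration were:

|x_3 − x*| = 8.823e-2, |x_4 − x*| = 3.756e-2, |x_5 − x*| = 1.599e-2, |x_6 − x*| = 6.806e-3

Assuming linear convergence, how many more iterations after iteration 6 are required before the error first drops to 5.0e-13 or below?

28

Rate ρ ≈ |x_6 − x*|/|x_5 − x*| = 6.806e-3/1.599e-2 = 0.4256.
After j more steps, |x_{6+j} − x*| ≈ 6.806e-3·ρ^j; need ρ^j ≤ 5.0e-13/6.806e-3 = 7.34646e-11.
j ≥ ln(7.34646e-11)/ln(0.4256) = -23.3342/-0.85426 = 27.315.
So 28 more iterations are needed.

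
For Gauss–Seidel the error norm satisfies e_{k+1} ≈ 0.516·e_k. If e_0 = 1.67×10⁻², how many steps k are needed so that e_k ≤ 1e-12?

36

After k steps, e_k ≈ 1.67×10⁻²·0.516^k.
Need 0.516^k ≤ 1e-12/1.67×10⁻² = 5.98802e-11.
k ≥ ln(5.98802e-11)/ln(0.516) = -23.5387/-0.66165 = 35.576.
Smallest integer k = 36.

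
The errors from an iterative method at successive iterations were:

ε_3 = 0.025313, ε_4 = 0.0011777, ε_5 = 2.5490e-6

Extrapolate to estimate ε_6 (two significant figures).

First estimate the order: p ≈ ln(ε_5/ε_4) / ln(ε_4/ε_3) = ln(2.5490e-6/0.0011777)/ln(0.0011777/0.025313) = ln(0.00216439)/ln(0.0465255) ≈ 2.0000.
Then ε_6 ≈ ε_5·(ε_5/ε_4)^p = 2.5490e-6·(0.00216439)^2.0000 = 2.5490e-6·4.68458e-06 ≈ 1.194e-11.

1.2e-11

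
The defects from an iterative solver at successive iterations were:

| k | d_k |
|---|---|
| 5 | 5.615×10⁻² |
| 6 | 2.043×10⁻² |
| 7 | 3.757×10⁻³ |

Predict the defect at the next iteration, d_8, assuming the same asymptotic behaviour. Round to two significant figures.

First estimate the order: p ≈ ln(d_7/d_6) / ln(d_6/d_5) = ln(3.757×10⁻³/2.043×10⁻²)/ln(2.043×10⁻²/5.615×10⁻²) = ln(0.183896)/ln(0.363847) ≈ 1.6749.
Then d_8 ≈ d_7·(d_7/d_6)^p = 3.757×10⁻³·(0.183896)^1.6749 = 3.757×10⁻³·0.0586452 ≈ 0.0002203.

2.2e-4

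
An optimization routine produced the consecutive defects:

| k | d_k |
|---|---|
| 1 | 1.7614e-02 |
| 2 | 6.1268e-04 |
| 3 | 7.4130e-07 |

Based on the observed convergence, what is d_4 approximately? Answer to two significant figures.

First estimate the order: p ≈ ln(d_3/d_2) / ln(d_2/d_1) = ln(7.4130e-07/6.1268e-04)/ln(6.1268e-04/1.7614e-02) = ln(0.00120993)/ln(0.0347837) ≈ 2.0000.
Then d_4 ≈ d_3·(d_3/d_2)^p = 7.4130e-07·(0.00120993)^2.0000 = 7.4130e-07·1.46393e-06 ≈ 1.085e-12.

1.1e-12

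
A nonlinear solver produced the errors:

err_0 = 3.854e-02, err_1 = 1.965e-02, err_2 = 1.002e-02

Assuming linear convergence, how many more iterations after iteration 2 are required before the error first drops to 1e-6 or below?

Rate ρ ≈ err_2/err_1 = 1.002e-02/1.965e-02 = 0.5099.
After j more steps, err_{2+j} ≈ 1.002e-02·ρ^j; need ρ^j ≤ 1e-6/1.002e-02 = 9.98004e-05.
j ≥ ln(9.98004e-05)/ln(0.5099) = -9.2123/-0.67354 = 13.677.
So 14 more iterations are needed.

14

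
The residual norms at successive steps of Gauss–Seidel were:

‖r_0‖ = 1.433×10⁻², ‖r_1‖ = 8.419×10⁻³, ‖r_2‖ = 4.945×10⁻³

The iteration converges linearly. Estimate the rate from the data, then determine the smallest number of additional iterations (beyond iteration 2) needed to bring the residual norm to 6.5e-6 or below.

13

Rate ρ ≈ ‖r_2‖/‖r_1‖ = 4.945×10⁻³/8.419×10⁻³ = 0.5874.
After j more steps, ‖r_{2+j}‖ ≈ 4.945×10⁻³·ρ^j; need ρ^j ≤ 6.5e-6/4.945×10⁻³ = 0.00131446.
j ≥ ln(0.00131446)/ln(0.5874) = -6.6343/-0.53205 = 12.469.
So 13 more iterations are needed.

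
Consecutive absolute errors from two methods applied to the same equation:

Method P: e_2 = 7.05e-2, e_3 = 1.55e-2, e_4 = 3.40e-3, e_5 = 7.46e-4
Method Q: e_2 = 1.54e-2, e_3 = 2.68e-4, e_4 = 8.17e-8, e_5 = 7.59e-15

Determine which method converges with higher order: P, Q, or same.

Q

Method P: p ≈ ln(7.46e-4/3.40e-3)/ln(3.40e-3/1.55e-2) ≈ 1.00.
Method Q: p ≈ ln(7.59e-15/8.17e-8)/ln(8.17e-8/2.68e-4) ≈ 2.00.
Method Q has the higher order (≈2.0 vs ≈1.0).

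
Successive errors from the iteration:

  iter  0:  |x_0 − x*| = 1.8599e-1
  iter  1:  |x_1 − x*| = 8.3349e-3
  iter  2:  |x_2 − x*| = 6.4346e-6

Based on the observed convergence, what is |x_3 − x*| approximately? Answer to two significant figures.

First estimate the order: p ≈ ln(|x_2 − x*|/|x_1 − x*|) / ln(|x_1 − x*|/|x_0 − x*|) = ln(6.4346e-6/8.3349e-3)/ln(8.3349e-3/1.8599e-1) = ln(0.000772007)/ln(0.0448137) ≈ 2.3079.
Then |x_3 − x*| ≈ |x_2 − x*|·(|x_2 − x*|/|x_1 − x*|)^p = 6.4346e-6·(0.000772007)^2.3079 = 6.4346e-6·6.56056e-08 ≈ 4.221e-13.

4.2e-13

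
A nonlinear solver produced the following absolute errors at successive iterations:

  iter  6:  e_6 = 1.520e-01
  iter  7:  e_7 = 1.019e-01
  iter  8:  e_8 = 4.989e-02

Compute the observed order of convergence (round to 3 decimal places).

p ≈ ln(e_8/e_7) / ln(e_7/e_6)
  = ln(4.989e-02/1.019e-01) / ln(1.019e-01/1.520e-01)
  = ln(0.489598) / ln(0.670395)
  = -0.714171 / -0.399888 ≈ 1.785928

1.786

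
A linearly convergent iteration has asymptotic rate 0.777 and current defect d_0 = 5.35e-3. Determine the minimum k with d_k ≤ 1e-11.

After k steps, d_k ≈ 5.35e-3·0.777^k.
Need 0.777^k ≤ 1e-11/5.35e-3 = 1.86916e-09.
k ≥ ln(1.86916e-09)/ln(0.777) = -20.0978/-0.25231 = 79.655.
Smallest integer k = 80.

80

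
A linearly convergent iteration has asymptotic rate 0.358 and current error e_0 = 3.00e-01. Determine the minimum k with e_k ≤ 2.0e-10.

After k steps, e_k ≈ 3.00e-01·0.358^k.
Need 0.358^k ≤ 2.0e-10/3.00e-01 = 6.66667e-10.
k ≥ ln(6.66667e-10)/ln(0.358) = -21.1287/-1.02722 = 20.569.
Smallest integer k = 21.

21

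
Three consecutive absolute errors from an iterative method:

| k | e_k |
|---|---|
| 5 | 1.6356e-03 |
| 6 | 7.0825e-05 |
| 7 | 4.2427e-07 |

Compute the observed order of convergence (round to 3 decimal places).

1.630

p ≈ ln(e_7/e_6) / ln(e_6/e_5)
  = ln(4.2427e-07/7.0825e-05) / ln(7.0825e-05/1.6356e-03)
  = ln(0.0059904) / ln(0.0433022)
  = -5.117597 / -3.139552 ≈ 1.630041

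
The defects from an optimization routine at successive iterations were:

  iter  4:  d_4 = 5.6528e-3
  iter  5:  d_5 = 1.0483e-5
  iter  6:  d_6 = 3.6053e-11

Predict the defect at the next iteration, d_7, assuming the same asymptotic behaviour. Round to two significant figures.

4.3e-22

First estimate the order: p ≈ ln(d_6/d_5) / ln(d_5/d_4) = ln(3.6053e-11/1.0483e-5)/ln(1.0483e-5/5.6528e-3) = ln(3.43919e-06)/ln(0.00185448) ≈ 2.0000.
Then d_7 ≈ d_6·(d_6/d_5)^p = 3.6053e-11·(3.43919e-06)^2.0000 = 3.6053e-11·1.1828e-11 ≈ 4.264e-22.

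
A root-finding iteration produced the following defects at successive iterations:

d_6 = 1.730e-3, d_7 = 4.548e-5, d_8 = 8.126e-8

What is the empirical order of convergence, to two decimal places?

p ≈ ln(d_8/d_7) / ln(d_7/d_6)
  = ln(8.126e-8/4.548e-5) / ln(4.548e-5/1.730e-3)
  = ln(0.00178672) / ln(0.026289)
  = -6.32737 / -3.63860 ≈ 1.73896

1.74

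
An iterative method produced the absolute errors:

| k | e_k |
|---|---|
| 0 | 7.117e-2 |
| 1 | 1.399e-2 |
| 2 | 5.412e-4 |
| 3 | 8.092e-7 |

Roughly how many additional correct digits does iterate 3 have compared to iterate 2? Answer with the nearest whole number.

3

Digits gained ≈ log₁₀(e_2/e_3) = log₁₀(5.412e-4/8.092e-7) = log₁₀(668.809) ≈ 2.825.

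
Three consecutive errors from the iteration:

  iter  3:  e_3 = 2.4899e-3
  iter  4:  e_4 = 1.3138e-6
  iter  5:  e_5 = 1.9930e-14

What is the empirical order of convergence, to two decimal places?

2.39

p ≈ ln(e_5/e_4) / ln(e_4/e_3)
  = ln(1.9930e-14/1.3138e-6) / ln(1.3138e-6/2.4899e-3)
  = ln(1.51697e-08) / ln(0.000527652)
  = -18.00397 / -7.54707 ≈ 2.38556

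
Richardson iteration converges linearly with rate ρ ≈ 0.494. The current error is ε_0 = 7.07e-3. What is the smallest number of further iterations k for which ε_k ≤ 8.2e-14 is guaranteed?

After k steps, ε_k ≈ 7.07e-3·0.494^k.
Need 0.494^k ≤ 8.2e-14/7.07e-3 = 1.15983e-11.
k ≥ ln(1.15983e-11)/ln(0.494) = -25.1802/-0.70522 = 35.705.
Smallest integer k = 36.

36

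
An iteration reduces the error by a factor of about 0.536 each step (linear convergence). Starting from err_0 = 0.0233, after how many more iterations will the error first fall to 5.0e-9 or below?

After k steps, err_k ≈ 0.0233·0.536^k.
Need 0.536^k ≤ 5.0e-9/0.0233 = 2.14592e-07.
k ≥ ln(2.14592e-07)/ln(0.536) = -15.3545/-0.62362 = 24.622.
Smallest integer k = 25.

25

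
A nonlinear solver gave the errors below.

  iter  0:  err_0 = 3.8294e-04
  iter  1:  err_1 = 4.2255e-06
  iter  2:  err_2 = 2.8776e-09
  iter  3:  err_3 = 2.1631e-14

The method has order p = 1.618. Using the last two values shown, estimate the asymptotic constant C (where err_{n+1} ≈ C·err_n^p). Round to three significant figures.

1.43

C ≈ err_3 / err_2^1.618
  = 2.1631e-14 / (2.8776e-09)^1.618
  = 2.1631e-14 / 1.51604e-14 ≈ 1.4268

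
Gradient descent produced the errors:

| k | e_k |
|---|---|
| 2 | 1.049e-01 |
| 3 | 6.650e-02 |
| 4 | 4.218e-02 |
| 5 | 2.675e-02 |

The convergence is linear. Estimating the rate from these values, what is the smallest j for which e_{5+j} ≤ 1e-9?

38

Rate ρ ≈ e_5/e_4 = 2.675e-02/4.218e-02 = 0.6342.
After j more steps, e_{5+j} ≈ 2.675e-02·ρ^j; need ρ^j ≤ 1e-9/2.675e-02 = 3.73832e-08.
j ≥ ln(3.73832e-08)/ln(0.6342) = -17.1020/-0.45539 = 37.555.
So 38 more iterations are needed.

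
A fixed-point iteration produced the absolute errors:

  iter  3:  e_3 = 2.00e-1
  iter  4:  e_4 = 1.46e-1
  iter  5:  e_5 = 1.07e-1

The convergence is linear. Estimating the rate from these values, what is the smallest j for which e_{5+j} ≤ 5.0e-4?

18

Rate ρ ≈ e_5/e_4 = 1.07e-1/1.46e-1 = 0.7329.
After j more steps, e_{5+j} ≈ 1.07e-1·ρ^j; need ρ^j ≤ 5.0e-4/1.07e-1 = 0.0046729.
j ≥ ln(0.0046729)/ln(0.7329) = -5.3660/-0.31075 = 17.268.
So 18 more iterations are needed.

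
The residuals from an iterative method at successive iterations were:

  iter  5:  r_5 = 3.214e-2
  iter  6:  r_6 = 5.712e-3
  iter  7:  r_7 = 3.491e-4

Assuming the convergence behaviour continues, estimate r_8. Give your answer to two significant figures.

First estimate the order: p ≈ ln(r_7/r_6) / ln(r_6/r_5) = ln(3.491e-4/5.712e-3)/ln(5.712e-3/3.214e-2) = ln(0.0611169)/ln(0.177722) ≈ 1.6179.
Then r_8 ≈ r_7·(r_7/r_6)^p = 3.491e-4·(0.0611169)^1.6179 = 3.491e-4·0.0108675 ≈ 3.794e-06.

3.8e-6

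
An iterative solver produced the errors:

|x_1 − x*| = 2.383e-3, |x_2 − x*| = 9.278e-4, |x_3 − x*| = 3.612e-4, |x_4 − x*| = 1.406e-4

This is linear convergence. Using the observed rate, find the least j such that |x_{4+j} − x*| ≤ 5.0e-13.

Rate ρ ≈ |x_4 − x*|/|x_3 − x*| = 1.406e-4/3.612e-4 = 0.3893.
After j more steps, |x_{4+j} − x*| ≈ 1.406e-4·ρ^j; need ρ^j ≤ 5.0e-13/1.406e-4 = 3.55619e-09.
j ≥ ln(3.55619e-09)/ln(0.3893) = -19.4546/-0.94341 = 20.622.
So 21 more iterations are needed.

21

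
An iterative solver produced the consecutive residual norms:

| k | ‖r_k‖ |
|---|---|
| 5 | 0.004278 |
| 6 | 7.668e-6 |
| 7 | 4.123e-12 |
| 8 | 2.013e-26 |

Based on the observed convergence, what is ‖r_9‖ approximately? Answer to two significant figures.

4.3e-59

First estimate the order: p ≈ ln(‖r_8‖/‖r_7‖) / ln(‖r_7‖/‖r_6‖) = ln(2.013e-26/4.123e-12)/ln(4.123e-12/7.668e-6) = ln(4.88237e-15)/ln(5.37689e-07) ≈ 2.2827.
Then ‖r_9‖ ≈ ‖r_8‖·(‖r_8‖/‖r_7‖)^p = 2.013e-26·(4.88237e-15)^2.2827 = 2.013e-26·2.14505e-33 ≈ 4.318e-59.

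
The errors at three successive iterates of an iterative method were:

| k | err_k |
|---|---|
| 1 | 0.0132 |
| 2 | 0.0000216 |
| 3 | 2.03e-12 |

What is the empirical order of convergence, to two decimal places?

2.52

p ≈ ln(err_3/err_2) / ln(err_2/err_1)
  = ln(2.03e-12/0.0000216) / ln(0.0000216/0.0132)
  = ln(9.39815e-08) / ln(0.00163636)
  = -16.18017 / -6.41528 ≈ 2.52213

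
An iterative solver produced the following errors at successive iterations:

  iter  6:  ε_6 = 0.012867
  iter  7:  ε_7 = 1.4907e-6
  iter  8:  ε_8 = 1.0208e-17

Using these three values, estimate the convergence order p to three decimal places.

p ≈ ln(ε_8/ε_7) / ln(ε_7/ε_6)
  = ln(1.0208e-17/1.4907e-6) / ln(1.4907e-6/0.012867)
  = ln(6.84779e-12) / ln(0.000115855)
  = -25.707095 / -9.063171 ≈ 2.836435

2.836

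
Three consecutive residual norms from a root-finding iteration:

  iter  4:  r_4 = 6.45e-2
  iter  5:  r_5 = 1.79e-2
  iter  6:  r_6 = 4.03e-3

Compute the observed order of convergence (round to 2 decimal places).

1.16

p ≈ ln(r_6/r_5) / ln(r_5/r_4)
  = ln(4.03e-3/1.79e-2) / ln(1.79e-2/6.45e-2)
  = ln(0.22514) / ln(0.277519)
  = -1.49103 / -1.28187 ≈ 1.16317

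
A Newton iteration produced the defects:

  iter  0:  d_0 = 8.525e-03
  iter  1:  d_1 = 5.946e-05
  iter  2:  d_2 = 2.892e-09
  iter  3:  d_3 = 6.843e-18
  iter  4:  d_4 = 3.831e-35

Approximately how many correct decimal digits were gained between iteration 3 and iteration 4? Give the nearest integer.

Digits gained ≈ log₁₀(d_3/d_4) = log₁₀(6.843e-18/3.831e-35) = log₁₀(1.78622e+17) ≈ 17.252.

17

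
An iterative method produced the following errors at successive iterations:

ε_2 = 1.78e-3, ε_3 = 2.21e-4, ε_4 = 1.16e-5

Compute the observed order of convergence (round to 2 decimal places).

p ≈ ln(ε_4/ε_3) / ln(ε_3/ε_2)
  = ln(1.16e-5/2.21e-4) / ln(2.21e-4/1.78e-3)
  = ln(0.0524887) / ln(0.124157)
  = -2.94716 / -2.08621 ≈ 1.41269

1.41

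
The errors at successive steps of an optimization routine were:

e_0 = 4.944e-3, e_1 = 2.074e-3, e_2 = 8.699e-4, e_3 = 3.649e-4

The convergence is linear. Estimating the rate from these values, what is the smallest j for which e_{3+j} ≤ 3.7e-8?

Rate ρ ≈ e_3/e_2 = 3.649e-4/8.699e-4 = 0.4195.
After j more steps, e_{3+j} ≈ 3.649e-4·ρ^j; need ρ^j ≤ 3.7e-8/3.649e-4 = 0.000101398.
j ≥ ln(0.000101398)/ln(0.4195) = -9.1965/-0.86869 = 10.587.
So 11 more iterations are needed.

11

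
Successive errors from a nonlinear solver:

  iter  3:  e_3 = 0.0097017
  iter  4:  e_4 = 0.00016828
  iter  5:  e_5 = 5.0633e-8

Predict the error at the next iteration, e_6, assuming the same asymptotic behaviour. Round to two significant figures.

4.6e-15

First estimate the order: p ≈ ln(e_5/e_4) / ln(e_4/e_3) = ln(5.0633e-8/0.00016828)/ln(0.00016828/0.0097017) = ln(0.000300885)/ln(0.0173454) ≈ 2.0000.
Then e_6 ≈ e_5·(e_5/e_4)^p = 5.0633e-8·(0.000300885)^2.0000 = 5.0633e-8·9.05318e-08 ≈ 4.584e-15.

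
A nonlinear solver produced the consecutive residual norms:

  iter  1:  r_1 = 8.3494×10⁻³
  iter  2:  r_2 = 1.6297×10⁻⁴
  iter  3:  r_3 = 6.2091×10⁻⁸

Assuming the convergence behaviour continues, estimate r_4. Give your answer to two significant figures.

First estimate the order: p ≈ ln(r_3/r_2) / ln(r_2/r_1) = ln(6.2091×10⁻⁸/1.6297×10⁻⁴)/ln(1.6297×10⁻⁴/8.3494×10⁻³) = ln(0.000380997)/ln(0.0195188) ≈ 2.0000.
Then r_4 ≈ r_3·(r_3/r_2)^p = 6.2091×10⁻⁸·(0.000380997)^2.0000 = 6.2091×10⁻⁸·1.45159e-07 ≈ 9.013e-15.

9.0e-15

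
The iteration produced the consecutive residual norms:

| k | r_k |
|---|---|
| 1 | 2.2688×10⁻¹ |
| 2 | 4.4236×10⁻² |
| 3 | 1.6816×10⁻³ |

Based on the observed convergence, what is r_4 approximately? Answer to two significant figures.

First estimate the order: p ≈ ln(r_3/r_2) / ln(r_2/r_1) = ln(1.6816×10⁻³/4.4236×10⁻²)/ln(4.4236×10⁻²/2.2688×10⁻¹) = ln(0.0380143)/ln(0.194975) ≈ 2.0000.
Then r_4 ≈ r_3·(r_3/r_2)^p = 1.6816×10⁻³·(0.0380143)^2.0000 = 1.6816×10⁻³·0.00144509 ≈ 2.43e-06.

2.4e-6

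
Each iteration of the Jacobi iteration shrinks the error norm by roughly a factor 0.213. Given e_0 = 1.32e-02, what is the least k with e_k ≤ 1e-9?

11

After k steps, e_k ≈ 1.32e-02·0.213^k.
Need 0.213^k ≤ 1e-9/1.32e-02 = 7.57576e-08.
k ≥ ln(7.57576e-08)/ln(0.213) = -16.3957/-1.54646 = 10.602.
Smallest integer k = 11.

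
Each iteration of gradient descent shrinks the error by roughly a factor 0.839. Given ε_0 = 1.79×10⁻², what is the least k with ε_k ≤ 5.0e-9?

After k steps, ε_k ≈ 1.79×10⁻²·0.839^k.
Need 0.839^k ≤ 5.0e-9/1.79×10⁻² = 2.7933e-07.
k ≥ ln(2.7933e-07)/ln(0.839) = -15.0909/-0.17554 = 85.968.
Smallest integer k = 86.

86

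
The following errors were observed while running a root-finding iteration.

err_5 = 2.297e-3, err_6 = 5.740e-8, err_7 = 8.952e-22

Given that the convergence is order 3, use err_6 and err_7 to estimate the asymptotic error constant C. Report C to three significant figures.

4.73

C ≈ err_7 / err_6^3
  = 8.952e-22 / (5.740e-8)^3
  = 8.952e-22 / 1.89119e-22 ≈ 4.7335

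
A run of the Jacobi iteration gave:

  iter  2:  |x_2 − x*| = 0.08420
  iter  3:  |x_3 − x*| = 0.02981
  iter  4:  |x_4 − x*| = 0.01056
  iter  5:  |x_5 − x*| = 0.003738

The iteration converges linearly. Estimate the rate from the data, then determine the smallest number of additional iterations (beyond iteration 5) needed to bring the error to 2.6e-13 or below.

23

Rate ρ ≈ |x_5 − x*|/|x_4 − x*| = 0.003738/0.01056 = 0.3540.
After j more steps, |x_{5+j} − x*| ≈ 0.003738·ρ^j; need ρ^j ≤ 2.6e-13/0.003738 = 6.95559e-11.
j ≥ ln(6.95559e-11)/ln(0.3540) = -23.3889/-1.03846 = 22.523.
So 23 more iterations are needed.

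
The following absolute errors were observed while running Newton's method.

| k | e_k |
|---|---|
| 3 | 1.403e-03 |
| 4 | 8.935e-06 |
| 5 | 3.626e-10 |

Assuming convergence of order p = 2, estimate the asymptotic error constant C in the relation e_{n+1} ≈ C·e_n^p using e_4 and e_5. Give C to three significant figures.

4.54

C ≈ e_5 / e_4^2
  = 3.626e-10 / (8.935e-06)^2
  = 3.626e-10 / 7.98342e-11 ≈ 4.5419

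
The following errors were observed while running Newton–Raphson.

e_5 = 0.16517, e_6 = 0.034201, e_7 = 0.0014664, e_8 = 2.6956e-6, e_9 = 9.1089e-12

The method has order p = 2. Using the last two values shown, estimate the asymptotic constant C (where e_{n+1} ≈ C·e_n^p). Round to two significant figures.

C ≈ e_9 / e_8^2
  = 9.1089e-12 / (2.6956e-6)^2
  = 9.1089e-12 / 7.26626e-12 ≈ 1.2536

1.3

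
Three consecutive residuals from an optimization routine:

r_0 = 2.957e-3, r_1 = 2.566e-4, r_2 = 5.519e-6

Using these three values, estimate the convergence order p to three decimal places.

p ≈ ln(r_2/r_1) / ln(r_1/r_0)
  = ln(5.519e-6/2.566e-4) / ln(2.566e-4/2.957e-3)
  = ln(0.0215082) / ln(0.0867771)
  = -3.839321 / -2.444413 ≈ 1.570652

1.571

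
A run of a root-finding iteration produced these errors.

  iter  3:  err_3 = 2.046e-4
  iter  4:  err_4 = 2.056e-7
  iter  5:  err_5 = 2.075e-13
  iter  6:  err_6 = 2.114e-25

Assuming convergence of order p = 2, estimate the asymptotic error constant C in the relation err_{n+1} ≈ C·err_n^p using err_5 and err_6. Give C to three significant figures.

C ≈ err_6 / err_5^2
  = 2.114e-25 / (2.075e-13)^2
  = 2.114e-25 / 4.30562e-26 ≈ 4.9099

4.91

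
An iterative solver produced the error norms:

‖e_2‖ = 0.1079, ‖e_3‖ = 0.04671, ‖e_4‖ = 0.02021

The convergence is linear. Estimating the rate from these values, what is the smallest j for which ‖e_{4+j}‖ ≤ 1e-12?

Rate ρ ≈ ‖e_4‖/‖e_3‖ = 0.02021/0.04671 = 0.4327.
After j more steps, ‖e_{4+j}‖ ≈ 0.02021·ρ^j; need ρ^j ≤ 1e-12/0.02021 = 4.94805e-11.
j ≥ ln(4.94805e-11)/ln(0.4327) = -23.7294/-0.83771 = 28.327.
So 29 more iterations are needed.

29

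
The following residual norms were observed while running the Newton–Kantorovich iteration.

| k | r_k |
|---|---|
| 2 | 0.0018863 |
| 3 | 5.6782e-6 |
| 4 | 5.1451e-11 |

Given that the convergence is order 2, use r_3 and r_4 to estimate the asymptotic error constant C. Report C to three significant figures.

C ≈ r_4 / r_3^2
  = 5.1451e-11 / (5.6782e-6)^2
  = 5.1451e-11 / 3.2242e-11 ≈ 1.5958

1.60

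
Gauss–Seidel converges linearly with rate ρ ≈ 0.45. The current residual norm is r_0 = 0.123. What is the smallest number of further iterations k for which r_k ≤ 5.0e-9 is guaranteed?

22

After k steps, r_k ≈ 0.123·0.45^k.
Need 0.45^k ≤ 5.0e-9/0.123 = 4.06504e-08.
k ≥ ln(4.06504e-08)/ln(0.45) = -17.0183/-0.79851 = 21.313.
Smallest integer k = 22.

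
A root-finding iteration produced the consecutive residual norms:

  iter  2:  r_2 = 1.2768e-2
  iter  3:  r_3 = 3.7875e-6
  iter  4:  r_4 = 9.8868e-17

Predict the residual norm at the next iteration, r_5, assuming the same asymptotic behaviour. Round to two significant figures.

First estimate the order: p ≈ ln(r_4/r_3) / ln(r_3/r_2) = ln(9.8868e-17/3.7875e-6)/ln(3.7875e-6/1.2768e-2) = ln(2.61038e-11)/ln(0.00029664) ≈ 3.0000.
Then r_5 ≈ r_4·(r_4/r_3)^p = 9.8868e-17·(2.61038e-11)^3.0000 = 9.8868e-17·1.77873e-32 ≈ 1.759e-48.

1.8e-48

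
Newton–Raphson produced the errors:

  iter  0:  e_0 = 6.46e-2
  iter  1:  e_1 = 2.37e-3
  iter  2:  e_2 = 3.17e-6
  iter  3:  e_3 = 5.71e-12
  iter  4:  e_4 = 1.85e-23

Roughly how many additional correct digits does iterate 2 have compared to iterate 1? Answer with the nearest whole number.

Digits gained ≈ log₁₀(e_1/e_2) = log₁₀(2.37e-3/3.17e-6) = log₁₀(747.634) ≈ 2.874.

3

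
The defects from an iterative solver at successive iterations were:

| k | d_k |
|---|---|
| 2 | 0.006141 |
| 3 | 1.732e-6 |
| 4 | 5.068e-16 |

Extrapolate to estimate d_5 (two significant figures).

First estimate the order: p ≈ ln(d_4/d_3) / ln(d_3/d_2) = ln(5.068e-16/1.732e-6)/ln(1.732e-6/0.006141) = ln(2.9261e-10)/ln(0.000282039) ≈ 2.6858.
Then d_5 ≈ d_4·(d_4/d_3)^p = 5.068e-16·(2.9261e-10)^2.6858 = 5.068e-16·2.47947e-26 ≈ 1.257e-41.

1.3e-41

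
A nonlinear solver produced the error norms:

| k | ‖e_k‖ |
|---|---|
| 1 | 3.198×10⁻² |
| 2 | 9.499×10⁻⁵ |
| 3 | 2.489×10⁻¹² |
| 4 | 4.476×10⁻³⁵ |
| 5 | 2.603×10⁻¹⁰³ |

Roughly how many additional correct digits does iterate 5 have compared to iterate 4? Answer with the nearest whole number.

Digits gained ≈ log₁₀(‖e_4‖/‖e_5‖) = log₁₀(4.476×10⁻³⁵/2.603×10⁻¹⁰³) = log₁₀(1.71955e+68) ≈ 68.235.

68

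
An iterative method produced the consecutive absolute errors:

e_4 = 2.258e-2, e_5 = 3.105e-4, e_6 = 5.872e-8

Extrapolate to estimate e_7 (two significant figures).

First estimate the order: p ≈ ln(e_6/e_5) / ln(e_5/e_4) = ln(5.872e-8/3.105e-4)/ln(3.105e-4/2.258e-2) = ln(0.000189114)/ln(0.0137511) ≈ 2.0000.
Then e_7 ≈ e_6·(e_6/e_5)^p = 5.872e-8·(0.000189114)^2.0000 = 5.872e-8·3.57641e-08 ≈ 2.1e-15.

2.1e-15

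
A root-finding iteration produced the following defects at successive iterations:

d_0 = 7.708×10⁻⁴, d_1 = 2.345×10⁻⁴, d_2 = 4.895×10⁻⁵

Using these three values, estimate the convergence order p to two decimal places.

1.32

p ≈ ln(d_2/d_1) / ln(d_1/d_0)
  = ln(4.895×10⁻⁵/2.345×10⁻⁴) / ln(2.345×10⁻⁴/7.708×10⁻⁴)
  = ln(0.208742) / ln(0.304229)
  = -1.56666 / -1.18997 ≈ 1.31655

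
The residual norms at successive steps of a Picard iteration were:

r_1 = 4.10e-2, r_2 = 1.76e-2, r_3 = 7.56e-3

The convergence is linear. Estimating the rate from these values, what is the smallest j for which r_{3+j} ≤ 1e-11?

25

Rate ρ ≈ r_3/r_2 = 7.56e-3/1.76e-2 = 0.4295.
After j more steps, r_{3+j} ≈ 7.56e-3·ρ^j; need ρ^j ≤ 1e-11/7.56e-3 = 1.32275e-09.
j ≥ ln(1.32275e-09)/ln(0.4295) = -20.4436/-0.84513 = 24.190.
So 25 more iterations are needed.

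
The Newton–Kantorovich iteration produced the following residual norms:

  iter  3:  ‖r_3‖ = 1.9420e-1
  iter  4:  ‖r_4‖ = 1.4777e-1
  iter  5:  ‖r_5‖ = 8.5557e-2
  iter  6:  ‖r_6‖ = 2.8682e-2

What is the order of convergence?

Consecutive ratios: ‖r_6‖/‖r_5‖ = 2.8682e-2/8.5557e-2 = 0.335238, ‖r_5‖/‖r_4‖ = 8.5557e-2/1.4777e-1 = 0.578988.
p ≈ ln(0.335238)/ln(0.578988) = -1.0929/-0.5465 ≈ 2.00.
So the convergence is quadratic (order 2).

2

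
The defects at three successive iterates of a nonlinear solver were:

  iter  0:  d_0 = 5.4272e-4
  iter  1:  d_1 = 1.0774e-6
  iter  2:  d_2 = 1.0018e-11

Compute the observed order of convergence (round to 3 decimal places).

1.862

p ≈ ln(d_2/d_1) / ln(d_1/d_0)
  = ln(1.0018e-11/1.0774e-6) / ln(1.0774e-6/5.4272e-4)
  = ln(9.29831e-06) / ln(0.00198519)
  = -11.585678 / -6.222041 ≈ 1.862038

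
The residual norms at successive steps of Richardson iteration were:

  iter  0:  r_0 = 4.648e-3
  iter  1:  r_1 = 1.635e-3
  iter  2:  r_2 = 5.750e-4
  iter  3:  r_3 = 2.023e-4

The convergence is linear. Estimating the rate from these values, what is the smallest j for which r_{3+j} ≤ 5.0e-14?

Rate ρ ≈ r_3/r_2 = 2.023e-4/5.750e-4 = 0.3518.
After j more steps, r_{3+j} ≈ 2.023e-4·ρ^j; need ρ^j ≤ 5.0e-14/2.023e-4 = 2.47158e-10.
j ≥ ln(2.47158e-10)/ln(0.3518) = -22.1210/-1.04469 = 21.175.
So 22 more iterations are needed.

22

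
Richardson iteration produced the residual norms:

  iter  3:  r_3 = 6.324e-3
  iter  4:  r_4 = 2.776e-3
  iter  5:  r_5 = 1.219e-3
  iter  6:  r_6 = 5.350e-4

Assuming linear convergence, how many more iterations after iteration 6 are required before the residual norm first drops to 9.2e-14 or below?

Rate ρ ≈ r_6/r_5 = 5.350e-4/1.219e-3 = 0.4389.
After j more steps, r_{6+j} ≈ 5.350e-4·ρ^j; need ρ^j ≤ 9.2e-14/5.350e-4 = 1.71963e-10.
j ≥ ln(1.71963e-10)/ln(0.4389) = -22.4837/-0.82348 = 27.303.
So 28 more iterations are needed.

28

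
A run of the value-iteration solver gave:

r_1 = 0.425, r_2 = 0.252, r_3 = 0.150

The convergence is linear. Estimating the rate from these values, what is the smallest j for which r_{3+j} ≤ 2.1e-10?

Rate ρ ≈ r_3/r_2 = 0.150/0.252 = 0.5952.
After j more steps, r_{3+j} ≈ 0.150·ρ^j; need ρ^j ≤ 2.1e-10/0.150 = 1.4e-09.
j ≥ ln(1.4e-09)/ln(0.5952) = -20.3868/-0.51886 = 39.292.
So 40 more iterations are needed.

40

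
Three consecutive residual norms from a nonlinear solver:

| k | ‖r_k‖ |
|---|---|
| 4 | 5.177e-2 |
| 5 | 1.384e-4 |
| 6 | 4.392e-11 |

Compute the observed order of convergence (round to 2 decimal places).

p ≈ ln(‖r_6‖/‖r_5‖) / ln(‖r_5‖/‖r_4‖)
  = ln(4.392e-11/1.384e-4) / ln(1.384e-4/5.177e-2)
  = ln(3.17341e-07) / ln(0.00267336)
  = -14.96329 / -5.92442 ≈ 2.52570

2.53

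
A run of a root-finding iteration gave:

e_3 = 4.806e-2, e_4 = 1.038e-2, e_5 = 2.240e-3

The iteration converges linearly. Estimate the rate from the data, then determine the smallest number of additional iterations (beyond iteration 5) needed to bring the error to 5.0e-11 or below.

Rate ρ ≈ e_5/e_4 = 2.240e-3/1.038e-2 = 0.2158.
After j more steps, e_{5+j} ≈ 2.240e-3·ρ^j; need ρ^j ≤ 5.0e-11/2.240e-3 = 2.23214e-08.
j ≥ ln(2.23214e-08)/ln(0.2158) = -17.6177/-1.53340 = 11.489.
So 12 more iterations are needed.

12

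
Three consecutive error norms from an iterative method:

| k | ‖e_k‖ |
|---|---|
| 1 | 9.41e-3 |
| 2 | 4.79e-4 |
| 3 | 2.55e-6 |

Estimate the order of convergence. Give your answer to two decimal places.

p ≈ ln(‖e_3‖/‖e_2‖) / ln(‖e_2‖/‖e_1‖)
  = ln(2.55e-6/4.79e-4) / ln(4.79e-4/9.41e-3)
  = ln(0.00532359) / ln(0.0509033)
  = -5.23561 / -2.97783 ≈ 1.75820

1.76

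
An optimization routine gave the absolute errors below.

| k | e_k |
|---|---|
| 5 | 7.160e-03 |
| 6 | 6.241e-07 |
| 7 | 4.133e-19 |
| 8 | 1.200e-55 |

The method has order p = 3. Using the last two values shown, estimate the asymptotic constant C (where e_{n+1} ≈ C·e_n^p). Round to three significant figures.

1.70

C ≈ e_8 / e_7^3
  = 1.200e-55 / (4.133e-19)^3
  = 1.200e-55 / 7.05986e-56 ≈ 1.6997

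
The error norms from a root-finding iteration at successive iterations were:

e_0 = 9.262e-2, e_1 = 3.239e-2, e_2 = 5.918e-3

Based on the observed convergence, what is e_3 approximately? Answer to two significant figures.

3.8e-4

First estimate the order: p ≈ ln(e_2/e_1) / ln(e_1/e_0) = ln(5.918e-3/3.239e-2)/ln(3.239e-2/9.262e-2) = ln(0.182711)/ln(0.349708) ≈ 1.6179.
Then e_3 ≈ e_2·(e_2/e_1)^p = 5.918e-3·(0.182711)^1.6179 = 5.918e-3·0.0639159 ≈ 0.0003783.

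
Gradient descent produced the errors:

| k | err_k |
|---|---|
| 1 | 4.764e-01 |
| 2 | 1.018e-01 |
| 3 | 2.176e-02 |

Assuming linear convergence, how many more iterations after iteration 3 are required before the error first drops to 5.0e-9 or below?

10

Rate ρ ≈ err_3/err_2 = 2.176e-02/1.018e-01 = 0.2138.
After j more steps, err_{3+j} ≈ 2.176e-02·ρ^j; need ρ^j ≤ 5.0e-9/2.176e-02 = 2.29779e-07.
j ≥ ln(2.29779e-07)/ln(0.2138) = -15.2861/-1.54271 = 9.909.
So 10 more iterations are needed.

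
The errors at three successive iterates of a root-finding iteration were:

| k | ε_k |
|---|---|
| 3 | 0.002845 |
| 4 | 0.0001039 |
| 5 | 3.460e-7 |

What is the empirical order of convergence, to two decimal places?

p ≈ ln(ε_5/ε_4) / ln(ε_4/ε_3)
  = ln(3.460e-7/0.0001039) / ln(0.0001039/0.002845)
  = ln(0.00333013) / ln(0.0365202)
  = -5.70474 / -3.30989 ≈ 1.72354

1.72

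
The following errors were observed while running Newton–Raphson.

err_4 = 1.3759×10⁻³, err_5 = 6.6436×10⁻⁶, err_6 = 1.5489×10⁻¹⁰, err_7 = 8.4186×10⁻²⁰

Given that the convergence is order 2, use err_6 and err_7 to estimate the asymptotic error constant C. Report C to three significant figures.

3.51

C ≈ err_7 / err_6^2
  = 8.4186×10⁻²⁰ / (1.5489×10⁻¹⁰)^2
  = 8.4186×10⁻²⁰ / 2.39909e-20 ≈ 3.5091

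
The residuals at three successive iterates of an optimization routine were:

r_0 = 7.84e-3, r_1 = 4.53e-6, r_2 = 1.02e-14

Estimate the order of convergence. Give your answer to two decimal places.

2.67

p ≈ ln(r_2/r_1) / ln(r_1/r_0)
  = ln(1.02e-14/4.53e-6) / ln(4.53e-6/7.84e-3)
  = ln(2.25166e-09) / ln(0.000577806)
  = -19.91160 / -7.45627 ≈ 2.67045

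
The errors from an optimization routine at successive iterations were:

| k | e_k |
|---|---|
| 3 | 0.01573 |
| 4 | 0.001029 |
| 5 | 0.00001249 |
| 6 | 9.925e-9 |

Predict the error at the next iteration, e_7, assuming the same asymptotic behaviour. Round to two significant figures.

First estimate the order: p ≈ ln(e_6/e_5) / ln(e_5/e_4) = ln(9.925e-9/0.00001249)/ln(0.00001249/0.001029) = ln(0.000794636)/ln(0.012138) ≈ 1.6180.
Then e_7 ≈ e_6·(e_6/e_5)^p = 9.925e-9·(0.000794636)^1.6180 = 9.925e-9·9.64878e-06 ≈ 9.576e-14.

9.6e-14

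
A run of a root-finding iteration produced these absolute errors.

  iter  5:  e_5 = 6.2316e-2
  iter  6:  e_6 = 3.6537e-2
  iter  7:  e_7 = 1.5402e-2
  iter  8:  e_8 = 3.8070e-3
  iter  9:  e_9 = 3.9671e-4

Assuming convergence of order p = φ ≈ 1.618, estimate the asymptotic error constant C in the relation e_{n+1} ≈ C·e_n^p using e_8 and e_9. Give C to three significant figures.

C ≈ e_9 / e_8^1.618
  = 3.9671e-4 / (3.8070e-3)^1.618
  = 3.9671e-4 / 0.000121726 ≈ 3.259

3.26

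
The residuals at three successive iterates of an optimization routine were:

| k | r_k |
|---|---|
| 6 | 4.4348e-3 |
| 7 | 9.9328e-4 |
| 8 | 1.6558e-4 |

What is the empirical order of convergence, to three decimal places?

p ≈ ln(r_8/r_7) / ln(r_7/r_6)
  = ln(1.6558e-4/9.9328e-4) / ln(9.9328e-4/4.4348e-3)
  = ln(0.1667) / ln(0.223974)
  = -1.791559 / -1.496225 ≈ 1.197386

1.197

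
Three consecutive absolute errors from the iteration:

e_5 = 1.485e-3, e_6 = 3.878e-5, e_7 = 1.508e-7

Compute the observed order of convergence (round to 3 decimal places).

1.522

p ≈ ln(e_7/e_6) / ln(e_6/e_5)
  = ln(1.508e-7/3.878e-5) / ln(3.878e-5/1.485e-3)
  = ln(0.0038886) / ln(0.0261145)
  = -5.549706 / -3.645265 ≈ 1.522442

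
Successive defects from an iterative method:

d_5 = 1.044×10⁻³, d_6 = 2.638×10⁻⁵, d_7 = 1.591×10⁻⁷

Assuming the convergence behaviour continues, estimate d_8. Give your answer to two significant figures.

First estimate the order: p ≈ ln(d_7/d_6) / ln(d_6/d_5) = ln(1.591×10⁻⁷/2.638×10⁻⁵)/ln(2.638×10⁻⁵/1.044×10⁻³) = ln(0.00603108)/ln(0.0252682) ≈ 1.3895.
Then d_8 ≈ d_7·(d_7/d_6)^p = 1.591×10⁻⁷·(0.00603108)^1.3895 = 1.591×10⁻⁷·0.000823871 ≈ 1.311e-10.

1.3e-10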